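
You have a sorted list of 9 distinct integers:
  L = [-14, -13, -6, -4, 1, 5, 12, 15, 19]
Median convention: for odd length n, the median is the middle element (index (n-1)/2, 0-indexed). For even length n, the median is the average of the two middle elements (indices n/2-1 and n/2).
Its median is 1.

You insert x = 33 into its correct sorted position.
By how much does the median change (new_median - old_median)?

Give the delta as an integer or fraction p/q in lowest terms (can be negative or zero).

Old median = 1
After inserting x = 33: new sorted = [-14, -13, -6, -4, 1, 5, 12, 15, 19, 33]
New median = 3
Delta = 3 - 1 = 2

Answer: 2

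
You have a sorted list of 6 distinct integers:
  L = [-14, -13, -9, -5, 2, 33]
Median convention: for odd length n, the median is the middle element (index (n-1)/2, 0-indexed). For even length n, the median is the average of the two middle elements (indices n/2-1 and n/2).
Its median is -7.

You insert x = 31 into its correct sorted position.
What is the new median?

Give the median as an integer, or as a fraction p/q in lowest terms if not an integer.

Old list (sorted, length 6): [-14, -13, -9, -5, 2, 33]
Old median = -7
Insert x = 31
Old length even (6). Middle pair: indices 2,3 = -9,-5.
New length odd (7). New median = single middle element.
x = 31: 5 elements are < x, 1 elements are > x.
New sorted list: [-14, -13, -9, -5, 2, 31, 33]
New median = -5

Answer: -5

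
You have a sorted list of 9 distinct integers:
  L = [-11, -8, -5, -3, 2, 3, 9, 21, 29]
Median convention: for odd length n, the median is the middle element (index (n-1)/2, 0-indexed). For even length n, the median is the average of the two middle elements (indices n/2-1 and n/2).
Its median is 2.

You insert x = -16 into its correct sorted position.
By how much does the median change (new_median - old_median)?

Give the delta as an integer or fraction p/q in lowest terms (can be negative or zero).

Old median = 2
After inserting x = -16: new sorted = [-16, -11, -8, -5, -3, 2, 3, 9, 21, 29]
New median = -1/2
Delta = -1/2 - 2 = -5/2

Answer: -5/2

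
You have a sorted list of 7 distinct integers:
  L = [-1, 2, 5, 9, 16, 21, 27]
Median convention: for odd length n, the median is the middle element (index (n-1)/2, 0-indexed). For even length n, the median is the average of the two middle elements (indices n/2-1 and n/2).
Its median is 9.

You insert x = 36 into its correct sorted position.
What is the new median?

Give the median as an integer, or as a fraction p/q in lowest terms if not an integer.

Old list (sorted, length 7): [-1, 2, 5, 9, 16, 21, 27]
Old median = 9
Insert x = 36
Old length odd (7). Middle was index 3 = 9.
New length even (8). New median = avg of two middle elements.
x = 36: 7 elements are < x, 0 elements are > x.
New sorted list: [-1, 2, 5, 9, 16, 21, 27, 36]
New median = 25/2

Answer: 25/2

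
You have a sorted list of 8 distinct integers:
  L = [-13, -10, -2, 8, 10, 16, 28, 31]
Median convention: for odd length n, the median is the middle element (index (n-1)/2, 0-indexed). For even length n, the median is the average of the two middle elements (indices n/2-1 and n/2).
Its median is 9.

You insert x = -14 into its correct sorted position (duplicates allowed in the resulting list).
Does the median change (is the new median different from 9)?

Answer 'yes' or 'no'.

Answer: yes

Derivation:
Old median = 9
Insert x = -14
New median = 8
Changed? yes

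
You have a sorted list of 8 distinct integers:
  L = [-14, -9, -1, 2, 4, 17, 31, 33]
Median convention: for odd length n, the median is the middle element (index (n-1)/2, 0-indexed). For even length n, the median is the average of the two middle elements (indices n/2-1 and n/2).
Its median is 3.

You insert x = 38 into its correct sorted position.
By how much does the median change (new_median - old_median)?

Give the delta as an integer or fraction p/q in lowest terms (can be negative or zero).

Old median = 3
After inserting x = 38: new sorted = [-14, -9, -1, 2, 4, 17, 31, 33, 38]
New median = 4
Delta = 4 - 3 = 1

Answer: 1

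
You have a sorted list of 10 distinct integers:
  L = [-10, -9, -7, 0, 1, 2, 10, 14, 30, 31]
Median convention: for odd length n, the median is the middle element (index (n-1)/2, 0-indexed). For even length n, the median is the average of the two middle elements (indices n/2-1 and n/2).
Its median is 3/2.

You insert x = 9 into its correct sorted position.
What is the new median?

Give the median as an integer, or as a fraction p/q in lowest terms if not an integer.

Old list (sorted, length 10): [-10, -9, -7, 0, 1, 2, 10, 14, 30, 31]
Old median = 3/2
Insert x = 9
Old length even (10). Middle pair: indices 4,5 = 1,2.
New length odd (11). New median = single middle element.
x = 9: 6 elements are < x, 4 elements are > x.
New sorted list: [-10, -9, -7, 0, 1, 2, 9, 10, 14, 30, 31]
New median = 2

Answer: 2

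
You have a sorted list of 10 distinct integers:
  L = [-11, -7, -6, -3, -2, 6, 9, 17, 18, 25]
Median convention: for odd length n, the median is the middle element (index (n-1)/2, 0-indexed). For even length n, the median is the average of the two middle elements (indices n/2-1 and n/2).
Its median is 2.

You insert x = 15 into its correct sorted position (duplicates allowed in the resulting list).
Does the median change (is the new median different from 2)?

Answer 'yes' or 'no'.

Old median = 2
Insert x = 15
New median = 6
Changed? yes

Answer: yes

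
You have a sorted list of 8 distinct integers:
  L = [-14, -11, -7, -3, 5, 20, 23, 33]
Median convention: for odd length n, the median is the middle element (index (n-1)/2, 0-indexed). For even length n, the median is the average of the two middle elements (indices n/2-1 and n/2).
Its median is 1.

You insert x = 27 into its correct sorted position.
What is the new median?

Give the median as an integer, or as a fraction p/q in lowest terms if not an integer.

Answer: 5

Derivation:
Old list (sorted, length 8): [-14, -11, -7, -3, 5, 20, 23, 33]
Old median = 1
Insert x = 27
Old length even (8). Middle pair: indices 3,4 = -3,5.
New length odd (9). New median = single middle element.
x = 27: 7 elements are < x, 1 elements are > x.
New sorted list: [-14, -11, -7, -3, 5, 20, 23, 27, 33]
New median = 5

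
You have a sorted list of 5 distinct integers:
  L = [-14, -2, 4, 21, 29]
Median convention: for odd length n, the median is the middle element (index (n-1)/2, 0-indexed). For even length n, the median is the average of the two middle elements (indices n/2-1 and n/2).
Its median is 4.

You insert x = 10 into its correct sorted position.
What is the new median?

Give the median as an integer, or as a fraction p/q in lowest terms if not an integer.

Answer: 7

Derivation:
Old list (sorted, length 5): [-14, -2, 4, 21, 29]
Old median = 4
Insert x = 10
Old length odd (5). Middle was index 2 = 4.
New length even (6). New median = avg of two middle elements.
x = 10: 3 elements are < x, 2 elements are > x.
New sorted list: [-14, -2, 4, 10, 21, 29]
New median = 7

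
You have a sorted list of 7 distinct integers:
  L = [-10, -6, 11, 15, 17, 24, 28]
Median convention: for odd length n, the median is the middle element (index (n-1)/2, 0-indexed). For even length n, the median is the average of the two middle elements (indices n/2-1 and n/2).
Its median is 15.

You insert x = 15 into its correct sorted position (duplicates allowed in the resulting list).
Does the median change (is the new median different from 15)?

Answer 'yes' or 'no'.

Old median = 15
Insert x = 15
New median = 15
Changed? no

Answer: no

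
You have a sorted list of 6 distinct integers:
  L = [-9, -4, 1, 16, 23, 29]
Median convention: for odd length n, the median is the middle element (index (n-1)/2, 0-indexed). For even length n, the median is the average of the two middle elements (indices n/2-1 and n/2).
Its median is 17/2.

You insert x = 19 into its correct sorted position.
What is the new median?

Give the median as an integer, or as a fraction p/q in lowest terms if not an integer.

Answer: 16

Derivation:
Old list (sorted, length 6): [-9, -4, 1, 16, 23, 29]
Old median = 17/2
Insert x = 19
Old length even (6). Middle pair: indices 2,3 = 1,16.
New length odd (7). New median = single middle element.
x = 19: 4 elements are < x, 2 elements are > x.
New sorted list: [-9, -4, 1, 16, 19, 23, 29]
New median = 16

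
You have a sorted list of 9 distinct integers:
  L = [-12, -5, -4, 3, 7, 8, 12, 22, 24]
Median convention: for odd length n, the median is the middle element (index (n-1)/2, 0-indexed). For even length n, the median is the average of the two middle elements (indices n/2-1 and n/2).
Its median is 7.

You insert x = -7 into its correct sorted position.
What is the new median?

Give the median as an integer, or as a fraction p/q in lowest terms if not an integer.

Answer: 5

Derivation:
Old list (sorted, length 9): [-12, -5, -4, 3, 7, 8, 12, 22, 24]
Old median = 7
Insert x = -7
Old length odd (9). Middle was index 4 = 7.
New length even (10). New median = avg of two middle elements.
x = -7: 1 elements are < x, 8 elements are > x.
New sorted list: [-12, -7, -5, -4, 3, 7, 8, 12, 22, 24]
New median = 5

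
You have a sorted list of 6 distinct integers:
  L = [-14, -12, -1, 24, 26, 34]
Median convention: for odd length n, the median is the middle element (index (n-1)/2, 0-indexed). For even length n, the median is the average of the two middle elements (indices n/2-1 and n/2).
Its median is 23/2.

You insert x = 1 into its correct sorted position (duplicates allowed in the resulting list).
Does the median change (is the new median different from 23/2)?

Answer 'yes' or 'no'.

Answer: yes

Derivation:
Old median = 23/2
Insert x = 1
New median = 1
Changed? yes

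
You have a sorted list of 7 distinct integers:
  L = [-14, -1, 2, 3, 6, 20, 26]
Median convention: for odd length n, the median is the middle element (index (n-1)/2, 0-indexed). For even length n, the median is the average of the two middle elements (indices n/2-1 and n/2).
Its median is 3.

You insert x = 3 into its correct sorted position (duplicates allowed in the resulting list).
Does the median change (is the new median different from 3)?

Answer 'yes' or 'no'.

Old median = 3
Insert x = 3
New median = 3
Changed? no

Answer: no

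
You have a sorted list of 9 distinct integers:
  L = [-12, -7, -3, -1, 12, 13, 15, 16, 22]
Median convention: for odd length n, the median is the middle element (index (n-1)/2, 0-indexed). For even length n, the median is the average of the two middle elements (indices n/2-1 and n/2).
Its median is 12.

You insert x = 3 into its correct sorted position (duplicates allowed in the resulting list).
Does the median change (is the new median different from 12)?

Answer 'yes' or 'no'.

Old median = 12
Insert x = 3
New median = 15/2
Changed? yes

Answer: yes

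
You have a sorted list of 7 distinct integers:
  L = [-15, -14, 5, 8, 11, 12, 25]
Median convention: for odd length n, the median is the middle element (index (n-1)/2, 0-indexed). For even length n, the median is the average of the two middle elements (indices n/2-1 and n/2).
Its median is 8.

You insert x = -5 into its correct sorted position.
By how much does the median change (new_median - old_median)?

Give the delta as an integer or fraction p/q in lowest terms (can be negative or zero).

Old median = 8
After inserting x = -5: new sorted = [-15, -14, -5, 5, 8, 11, 12, 25]
New median = 13/2
Delta = 13/2 - 8 = -3/2

Answer: -3/2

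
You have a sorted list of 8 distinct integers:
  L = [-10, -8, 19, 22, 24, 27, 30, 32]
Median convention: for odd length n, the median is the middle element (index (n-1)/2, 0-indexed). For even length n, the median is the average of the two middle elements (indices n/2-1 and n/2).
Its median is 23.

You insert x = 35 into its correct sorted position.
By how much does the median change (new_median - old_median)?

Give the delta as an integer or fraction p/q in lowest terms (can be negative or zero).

Answer: 1

Derivation:
Old median = 23
After inserting x = 35: new sorted = [-10, -8, 19, 22, 24, 27, 30, 32, 35]
New median = 24
Delta = 24 - 23 = 1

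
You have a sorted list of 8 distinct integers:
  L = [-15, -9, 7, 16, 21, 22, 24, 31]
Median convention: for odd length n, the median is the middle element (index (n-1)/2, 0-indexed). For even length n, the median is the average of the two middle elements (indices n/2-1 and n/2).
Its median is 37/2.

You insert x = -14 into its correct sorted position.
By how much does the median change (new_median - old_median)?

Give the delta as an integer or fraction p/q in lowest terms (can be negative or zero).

Old median = 37/2
After inserting x = -14: new sorted = [-15, -14, -9, 7, 16, 21, 22, 24, 31]
New median = 16
Delta = 16 - 37/2 = -5/2

Answer: -5/2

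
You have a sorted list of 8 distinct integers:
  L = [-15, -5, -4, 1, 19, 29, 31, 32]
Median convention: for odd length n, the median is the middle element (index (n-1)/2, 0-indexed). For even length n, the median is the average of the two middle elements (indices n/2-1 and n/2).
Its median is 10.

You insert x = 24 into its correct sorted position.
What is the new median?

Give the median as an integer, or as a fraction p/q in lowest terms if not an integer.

Answer: 19

Derivation:
Old list (sorted, length 8): [-15, -5, -4, 1, 19, 29, 31, 32]
Old median = 10
Insert x = 24
Old length even (8). Middle pair: indices 3,4 = 1,19.
New length odd (9). New median = single middle element.
x = 24: 5 elements are < x, 3 elements are > x.
New sorted list: [-15, -5, -4, 1, 19, 24, 29, 31, 32]
New median = 19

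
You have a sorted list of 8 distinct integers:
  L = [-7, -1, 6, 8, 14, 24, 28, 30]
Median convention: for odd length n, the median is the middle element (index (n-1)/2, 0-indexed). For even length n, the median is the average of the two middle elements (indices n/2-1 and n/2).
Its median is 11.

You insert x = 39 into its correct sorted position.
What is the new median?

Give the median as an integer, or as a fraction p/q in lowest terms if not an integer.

Old list (sorted, length 8): [-7, -1, 6, 8, 14, 24, 28, 30]
Old median = 11
Insert x = 39
Old length even (8). Middle pair: indices 3,4 = 8,14.
New length odd (9). New median = single middle element.
x = 39: 8 elements are < x, 0 elements are > x.
New sorted list: [-7, -1, 6, 8, 14, 24, 28, 30, 39]
New median = 14

Answer: 14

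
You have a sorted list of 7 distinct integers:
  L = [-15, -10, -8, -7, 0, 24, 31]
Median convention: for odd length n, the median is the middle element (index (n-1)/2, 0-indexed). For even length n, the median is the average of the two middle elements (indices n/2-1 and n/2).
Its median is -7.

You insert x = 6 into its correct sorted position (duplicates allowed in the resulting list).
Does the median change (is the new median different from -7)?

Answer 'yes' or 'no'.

Old median = -7
Insert x = 6
New median = -7/2
Changed? yes

Answer: yes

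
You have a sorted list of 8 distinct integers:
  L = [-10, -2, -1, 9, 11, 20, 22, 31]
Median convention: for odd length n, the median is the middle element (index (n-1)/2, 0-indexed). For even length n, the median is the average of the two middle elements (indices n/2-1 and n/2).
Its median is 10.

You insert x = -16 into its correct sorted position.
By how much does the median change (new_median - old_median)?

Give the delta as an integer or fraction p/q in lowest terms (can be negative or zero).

Old median = 10
After inserting x = -16: new sorted = [-16, -10, -2, -1, 9, 11, 20, 22, 31]
New median = 9
Delta = 9 - 10 = -1

Answer: -1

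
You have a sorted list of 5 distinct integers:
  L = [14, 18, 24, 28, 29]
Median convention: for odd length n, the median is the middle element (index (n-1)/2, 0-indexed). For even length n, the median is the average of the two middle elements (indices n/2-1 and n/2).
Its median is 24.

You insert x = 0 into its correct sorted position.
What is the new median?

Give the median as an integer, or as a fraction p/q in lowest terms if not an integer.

Answer: 21

Derivation:
Old list (sorted, length 5): [14, 18, 24, 28, 29]
Old median = 24
Insert x = 0
Old length odd (5). Middle was index 2 = 24.
New length even (6). New median = avg of two middle elements.
x = 0: 0 elements are < x, 5 elements are > x.
New sorted list: [0, 14, 18, 24, 28, 29]
New median = 21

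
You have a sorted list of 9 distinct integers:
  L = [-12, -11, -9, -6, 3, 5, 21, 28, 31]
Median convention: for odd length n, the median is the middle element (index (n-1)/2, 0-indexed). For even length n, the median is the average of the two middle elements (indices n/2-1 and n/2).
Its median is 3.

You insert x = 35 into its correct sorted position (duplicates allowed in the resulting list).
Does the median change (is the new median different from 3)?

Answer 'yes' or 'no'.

Old median = 3
Insert x = 35
New median = 4
Changed? yes

Answer: yes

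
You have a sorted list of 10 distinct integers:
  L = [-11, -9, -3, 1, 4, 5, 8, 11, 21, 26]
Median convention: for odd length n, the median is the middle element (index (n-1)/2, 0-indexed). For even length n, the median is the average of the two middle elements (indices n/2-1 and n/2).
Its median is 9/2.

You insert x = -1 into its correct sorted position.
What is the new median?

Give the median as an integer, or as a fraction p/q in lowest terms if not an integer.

Answer: 4

Derivation:
Old list (sorted, length 10): [-11, -9, -3, 1, 4, 5, 8, 11, 21, 26]
Old median = 9/2
Insert x = -1
Old length even (10). Middle pair: indices 4,5 = 4,5.
New length odd (11). New median = single middle element.
x = -1: 3 elements are < x, 7 elements are > x.
New sorted list: [-11, -9, -3, -1, 1, 4, 5, 8, 11, 21, 26]
New median = 4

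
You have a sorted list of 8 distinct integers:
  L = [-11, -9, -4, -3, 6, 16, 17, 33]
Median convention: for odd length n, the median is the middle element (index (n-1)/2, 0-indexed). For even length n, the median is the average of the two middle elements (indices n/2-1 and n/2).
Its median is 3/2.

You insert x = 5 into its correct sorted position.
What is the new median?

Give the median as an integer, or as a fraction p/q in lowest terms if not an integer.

Old list (sorted, length 8): [-11, -9, -4, -3, 6, 16, 17, 33]
Old median = 3/2
Insert x = 5
Old length even (8). Middle pair: indices 3,4 = -3,6.
New length odd (9). New median = single middle element.
x = 5: 4 elements are < x, 4 elements are > x.
New sorted list: [-11, -9, -4, -3, 5, 6, 16, 17, 33]
New median = 5

Answer: 5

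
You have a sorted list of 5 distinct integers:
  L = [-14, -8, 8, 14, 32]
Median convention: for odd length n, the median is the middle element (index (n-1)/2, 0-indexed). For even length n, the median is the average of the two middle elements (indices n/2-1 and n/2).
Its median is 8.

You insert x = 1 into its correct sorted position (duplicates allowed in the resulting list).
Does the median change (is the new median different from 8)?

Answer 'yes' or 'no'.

Old median = 8
Insert x = 1
New median = 9/2
Changed? yes

Answer: yes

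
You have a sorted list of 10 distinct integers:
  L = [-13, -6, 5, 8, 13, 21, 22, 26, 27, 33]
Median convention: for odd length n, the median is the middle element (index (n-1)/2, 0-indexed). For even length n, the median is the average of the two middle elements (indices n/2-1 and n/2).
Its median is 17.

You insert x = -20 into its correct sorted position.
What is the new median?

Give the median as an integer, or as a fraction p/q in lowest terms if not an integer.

Old list (sorted, length 10): [-13, -6, 5, 8, 13, 21, 22, 26, 27, 33]
Old median = 17
Insert x = -20
Old length even (10). Middle pair: indices 4,5 = 13,21.
New length odd (11). New median = single middle element.
x = -20: 0 elements are < x, 10 elements are > x.
New sorted list: [-20, -13, -6, 5, 8, 13, 21, 22, 26, 27, 33]
New median = 13

Answer: 13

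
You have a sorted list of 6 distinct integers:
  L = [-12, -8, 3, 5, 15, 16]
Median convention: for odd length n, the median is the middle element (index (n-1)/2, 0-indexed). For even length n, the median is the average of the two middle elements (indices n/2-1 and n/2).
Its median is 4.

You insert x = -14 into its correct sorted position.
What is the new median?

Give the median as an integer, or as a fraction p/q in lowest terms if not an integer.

Answer: 3

Derivation:
Old list (sorted, length 6): [-12, -8, 3, 5, 15, 16]
Old median = 4
Insert x = -14
Old length even (6). Middle pair: indices 2,3 = 3,5.
New length odd (7). New median = single middle element.
x = -14: 0 elements are < x, 6 elements are > x.
New sorted list: [-14, -12, -8, 3, 5, 15, 16]
New median = 3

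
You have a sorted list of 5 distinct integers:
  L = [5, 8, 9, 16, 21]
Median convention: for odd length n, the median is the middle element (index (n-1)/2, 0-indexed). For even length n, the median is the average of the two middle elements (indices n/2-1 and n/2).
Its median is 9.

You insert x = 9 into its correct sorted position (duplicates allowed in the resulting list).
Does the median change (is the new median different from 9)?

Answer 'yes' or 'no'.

Old median = 9
Insert x = 9
New median = 9
Changed? no

Answer: no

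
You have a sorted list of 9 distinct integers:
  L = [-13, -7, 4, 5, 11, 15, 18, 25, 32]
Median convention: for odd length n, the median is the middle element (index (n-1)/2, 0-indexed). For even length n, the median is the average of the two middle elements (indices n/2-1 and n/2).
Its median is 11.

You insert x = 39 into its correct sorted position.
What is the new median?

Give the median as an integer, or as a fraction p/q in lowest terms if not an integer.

Answer: 13

Derivation:
Old list (sorted, length 9): [-13, -7, 4, 5, 11, 15, 18, 25, 32]
Old median = 11
Insert x = 39
Old length odd (9). Middle was index 4 = 11.
New length even (10). New median = avg of two middle elements.
x = 39: 9 elements are < x, 0 elements are > x.
New sorted list: [-13, -7, 4, 5, 11, 15, 18, 25, 32, 39]
New median = 13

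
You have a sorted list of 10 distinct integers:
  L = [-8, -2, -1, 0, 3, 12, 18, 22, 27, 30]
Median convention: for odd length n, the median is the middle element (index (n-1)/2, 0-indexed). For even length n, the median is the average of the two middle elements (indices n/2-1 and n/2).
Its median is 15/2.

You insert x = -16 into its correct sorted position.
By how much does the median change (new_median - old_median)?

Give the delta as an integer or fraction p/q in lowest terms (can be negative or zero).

Old median = 15/2
After inserting x = -16: new sorted = [-16, -8, -2, -1, 0, 3, 12, 18, 22, 27, 30]
New median = 3
Delta = 3 - 15/2 = -9/2

Answer: -9/2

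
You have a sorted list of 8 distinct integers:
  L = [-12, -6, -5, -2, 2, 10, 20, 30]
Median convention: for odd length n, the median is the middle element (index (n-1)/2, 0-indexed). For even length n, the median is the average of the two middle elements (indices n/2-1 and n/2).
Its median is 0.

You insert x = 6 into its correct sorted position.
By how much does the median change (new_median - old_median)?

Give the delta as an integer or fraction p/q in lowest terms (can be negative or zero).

Answer: 2

Derivation:
Old median = 0
After inserting x = 6: new sorted = [-12, -6, -5, -2, 2, 6, 10, 20, 30]
New median = 2
Delta = 2 - 0 = 2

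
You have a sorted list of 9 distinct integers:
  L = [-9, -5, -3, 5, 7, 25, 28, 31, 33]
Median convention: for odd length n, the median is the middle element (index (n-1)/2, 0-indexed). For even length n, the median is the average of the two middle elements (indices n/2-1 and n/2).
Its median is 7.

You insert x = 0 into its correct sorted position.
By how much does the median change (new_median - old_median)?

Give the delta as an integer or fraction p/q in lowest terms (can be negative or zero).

Old median = 7
After inserting x = 0: new sorted = [-9, -5, -3, 0, 5, 7, 25, 28, 31, 33]
New median = 6
Delta = 6 - 7 = -1

Answer: -1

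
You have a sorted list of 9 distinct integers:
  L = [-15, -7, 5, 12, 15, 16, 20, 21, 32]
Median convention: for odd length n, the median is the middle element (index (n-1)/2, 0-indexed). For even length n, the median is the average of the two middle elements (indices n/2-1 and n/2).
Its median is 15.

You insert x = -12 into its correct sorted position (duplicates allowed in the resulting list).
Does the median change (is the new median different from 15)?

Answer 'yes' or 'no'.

Old median = 15
Insert x = -12
New median = 27/2
Changed? yes

Answer: yes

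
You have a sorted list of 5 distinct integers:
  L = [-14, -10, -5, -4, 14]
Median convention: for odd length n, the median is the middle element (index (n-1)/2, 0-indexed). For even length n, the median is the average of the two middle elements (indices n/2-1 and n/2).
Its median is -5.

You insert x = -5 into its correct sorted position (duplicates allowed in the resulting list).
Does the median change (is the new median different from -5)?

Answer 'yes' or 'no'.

Old median = -5
Insert x = -5
New median = -5
Changed? no

Answer: no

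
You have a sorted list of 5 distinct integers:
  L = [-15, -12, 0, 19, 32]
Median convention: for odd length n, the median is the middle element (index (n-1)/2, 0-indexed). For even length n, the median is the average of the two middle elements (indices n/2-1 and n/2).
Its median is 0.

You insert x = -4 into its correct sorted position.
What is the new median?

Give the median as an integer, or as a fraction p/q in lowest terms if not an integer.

Answer: -2

Derivation:
Old list (sorted, length 5): [-15, -12, 0, 19, 32]
Old median = 0
Insert x = -4
Old length odd (5). Middle was index 2 = 0.
New length even (6). New median = avg of two middle elements.
x = -4: 2 elements are < x, 3 elements are > x.
New sorted list: [-15, -12, -4, 0, 19, 32]
New median = -2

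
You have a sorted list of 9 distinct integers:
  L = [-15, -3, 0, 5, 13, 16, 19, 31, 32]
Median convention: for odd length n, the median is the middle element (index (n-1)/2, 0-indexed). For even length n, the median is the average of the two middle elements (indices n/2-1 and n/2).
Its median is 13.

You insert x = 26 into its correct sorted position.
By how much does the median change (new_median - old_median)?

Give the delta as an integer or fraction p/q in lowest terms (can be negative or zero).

Old median = 13
After inserting x = 26: new sorted = [-15, -3, 0, 5, 13, 16, 19, 26, 31, 32]
New median = 29/2
Delta = 29/2 - 13 = 3/2

Answer: 3/2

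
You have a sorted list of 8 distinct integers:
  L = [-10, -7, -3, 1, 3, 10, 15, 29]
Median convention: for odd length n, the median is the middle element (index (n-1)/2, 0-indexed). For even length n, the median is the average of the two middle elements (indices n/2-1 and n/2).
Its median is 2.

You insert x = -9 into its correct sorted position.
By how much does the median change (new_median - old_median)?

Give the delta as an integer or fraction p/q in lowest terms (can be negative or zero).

Old median = 2
After inserting x = -9: new sorted = [-10, -9, -7, -3, 1, 3, 10, 15, 29]
New median = 1
Delta = 1 - 2 = -1

Answer: -1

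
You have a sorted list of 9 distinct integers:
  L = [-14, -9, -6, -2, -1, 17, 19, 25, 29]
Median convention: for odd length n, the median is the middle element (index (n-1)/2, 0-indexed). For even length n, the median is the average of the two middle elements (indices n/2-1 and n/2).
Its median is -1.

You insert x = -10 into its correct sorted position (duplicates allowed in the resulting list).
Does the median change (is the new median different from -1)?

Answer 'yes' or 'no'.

Answer: yes

Derivation:
Old median = -1
Insert x = -10
New median = -3/2
Changed? yes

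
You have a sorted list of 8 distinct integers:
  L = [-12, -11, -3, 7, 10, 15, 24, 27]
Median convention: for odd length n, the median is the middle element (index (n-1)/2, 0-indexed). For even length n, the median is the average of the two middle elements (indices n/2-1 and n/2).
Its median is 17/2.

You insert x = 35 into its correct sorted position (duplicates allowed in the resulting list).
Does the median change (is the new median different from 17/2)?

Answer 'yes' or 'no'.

Old median = 17/2
Insert x = 35
New median = 10
Changed? yes

Answer: yes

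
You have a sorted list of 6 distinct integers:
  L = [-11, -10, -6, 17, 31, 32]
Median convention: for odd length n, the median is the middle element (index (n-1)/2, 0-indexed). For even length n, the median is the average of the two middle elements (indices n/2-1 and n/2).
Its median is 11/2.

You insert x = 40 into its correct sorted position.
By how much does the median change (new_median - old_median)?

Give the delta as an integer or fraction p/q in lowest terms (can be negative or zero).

Answer: 23/2

Derivation:
Old median = 11/2
After inserting x = 40: new sorted = [-11, -10, -6, 17, 31, 32, 40]
New median = 17
Delta = 17 - 11/2 = 23/2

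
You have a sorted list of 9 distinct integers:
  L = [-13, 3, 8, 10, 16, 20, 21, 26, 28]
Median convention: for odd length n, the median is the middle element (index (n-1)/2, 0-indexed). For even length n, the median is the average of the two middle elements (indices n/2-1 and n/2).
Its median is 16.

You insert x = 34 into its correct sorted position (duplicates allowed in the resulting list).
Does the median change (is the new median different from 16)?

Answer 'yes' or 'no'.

Answer: yes

Derivation:
Old median = 16
Insert x = 34
New median = 18
Changed? yes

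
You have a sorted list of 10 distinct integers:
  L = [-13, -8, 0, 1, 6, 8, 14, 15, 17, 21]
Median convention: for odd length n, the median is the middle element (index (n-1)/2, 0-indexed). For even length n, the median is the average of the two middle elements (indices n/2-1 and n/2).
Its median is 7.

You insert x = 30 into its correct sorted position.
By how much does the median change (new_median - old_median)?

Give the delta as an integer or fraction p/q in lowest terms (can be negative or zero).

Old median = 7
After inserting x = 30: new sorted = [-13, -8, 0, 1, 6, 8, 14, 15, 17, 21, 30]
New median = 8
Delta = 8 - 7 = 1

Answer: 1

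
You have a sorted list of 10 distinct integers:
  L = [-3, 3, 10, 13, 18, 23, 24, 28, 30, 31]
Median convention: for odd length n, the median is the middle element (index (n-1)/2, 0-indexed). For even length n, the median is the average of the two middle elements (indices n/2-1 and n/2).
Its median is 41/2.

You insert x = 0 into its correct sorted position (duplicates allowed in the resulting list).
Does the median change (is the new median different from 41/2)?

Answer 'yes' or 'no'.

Answer: yes

Derivation:
Old median = 41/2
Insert x = 0
New median = 18
Changed? yes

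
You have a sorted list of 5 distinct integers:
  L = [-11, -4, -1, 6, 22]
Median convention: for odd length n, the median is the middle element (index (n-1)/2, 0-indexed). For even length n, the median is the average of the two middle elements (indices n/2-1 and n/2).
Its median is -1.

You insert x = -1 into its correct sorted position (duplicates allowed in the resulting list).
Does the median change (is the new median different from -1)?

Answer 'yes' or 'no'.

Answer: no

Derivation:
Old median = -1
Insert x = -1
New median = -1
Changed? no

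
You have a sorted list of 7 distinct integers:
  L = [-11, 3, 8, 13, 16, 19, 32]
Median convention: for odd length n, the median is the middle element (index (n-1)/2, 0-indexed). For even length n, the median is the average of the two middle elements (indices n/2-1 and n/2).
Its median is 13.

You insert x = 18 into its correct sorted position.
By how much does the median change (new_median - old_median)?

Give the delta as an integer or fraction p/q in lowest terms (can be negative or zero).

Old median = 13
After inserting x = 18: new sorted = [-11, 3, 8, 13, 16, 18, 19, 32]
New median = 29/2
Delta = 29/2 - 13 = 3/2

Answer: 3/2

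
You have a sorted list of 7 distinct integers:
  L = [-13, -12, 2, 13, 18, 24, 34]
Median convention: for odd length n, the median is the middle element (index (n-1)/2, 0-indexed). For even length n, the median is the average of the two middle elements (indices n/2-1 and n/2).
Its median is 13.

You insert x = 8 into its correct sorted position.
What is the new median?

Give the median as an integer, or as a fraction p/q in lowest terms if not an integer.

Answer: 21/2

Derivation:
Old list (sorted, length 7): [-13, -12, 2, 13, 18, 24, 34]
Old median = 13
Insert x = 8
Old length odd (7). Middle was index 3 = 13.
New length even (8). New median = avg of two middle elements.
x = 8: 3 elements are < x, 4 elements are > x.
New sorted list: [-13, -12, 2, 8, 13, 18, 24, 34]
New median = 21/2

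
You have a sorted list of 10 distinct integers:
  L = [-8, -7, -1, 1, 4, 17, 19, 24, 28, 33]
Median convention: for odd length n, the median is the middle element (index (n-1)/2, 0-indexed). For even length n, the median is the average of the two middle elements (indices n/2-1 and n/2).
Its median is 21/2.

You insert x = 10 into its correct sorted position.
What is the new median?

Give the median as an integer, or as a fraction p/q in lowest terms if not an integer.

Answer: 10

Derivation:
Old list (sorted, length 10): [-8, -7, -1, 1, 4, 17, 19, 24, 28, 33]
Old median = 21/2
Insert x = 10
Old length even (10). Middle pair: indices 4,5 = 4,17.
New length odd (11). New median = single middle element.
x = 10: 5 elements are < x, 5 elements are > x.
New sorted list: [-8, -7, -1, 1, 4, 10, 17, 19, 24, 28, 33]
New median = 10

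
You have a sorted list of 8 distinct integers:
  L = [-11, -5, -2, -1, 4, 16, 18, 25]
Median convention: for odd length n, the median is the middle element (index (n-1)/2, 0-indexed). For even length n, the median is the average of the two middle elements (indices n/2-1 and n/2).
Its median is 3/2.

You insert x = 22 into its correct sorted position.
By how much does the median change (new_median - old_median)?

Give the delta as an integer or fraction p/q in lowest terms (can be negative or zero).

Old median = 3/2
After inserting x = 22: new sorted = [-11, -5, -2, -1, 4, 16, 18, 22, 25]
New median = 4
Delta = 4 - 3/2 = 5/2

Answer: 5/2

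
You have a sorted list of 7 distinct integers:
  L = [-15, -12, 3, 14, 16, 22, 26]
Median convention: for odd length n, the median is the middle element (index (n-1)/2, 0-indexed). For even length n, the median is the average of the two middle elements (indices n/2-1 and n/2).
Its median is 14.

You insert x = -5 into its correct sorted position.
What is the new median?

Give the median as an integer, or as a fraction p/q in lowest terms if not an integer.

Answer: 17/2

Derivation:
Old list (sorted, length 7): [-15, -12, 3, 14, 16, 22, 26]
Old median = 14
Insert x = -5
Old length odd (7). Middle was index 3 = 14.
New length even (8). New median = avg of two middle elements.
x = -5: 2 elements are < x, 5 elements are > x.
New sorted list: [-15, -12, -5, 3, 14, 16, 22, 26]
New median = 17/2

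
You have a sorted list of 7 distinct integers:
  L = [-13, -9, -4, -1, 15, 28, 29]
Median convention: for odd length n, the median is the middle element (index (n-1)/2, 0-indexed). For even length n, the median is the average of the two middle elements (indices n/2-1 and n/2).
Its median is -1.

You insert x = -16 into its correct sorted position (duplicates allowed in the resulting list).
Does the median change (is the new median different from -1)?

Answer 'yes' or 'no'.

Old median = -1
Insert x = -16
New median = -5/2
Changed? yes

Answer: yes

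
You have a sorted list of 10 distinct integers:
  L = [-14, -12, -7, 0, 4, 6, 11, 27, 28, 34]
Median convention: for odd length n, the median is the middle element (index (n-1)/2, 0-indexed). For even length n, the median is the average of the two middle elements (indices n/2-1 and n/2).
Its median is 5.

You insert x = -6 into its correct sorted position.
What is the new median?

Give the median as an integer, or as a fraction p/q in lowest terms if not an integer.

Answer: 4

Derivation:
Old list (sorted, length 10): [-14, -12, -7, 0, 4, 6, 11, 27, 28, 34]
Old median = 5
Insert x = -6
Old length even (10). Middle pair: indices 4,5 = 4,6.
New length odd (11). New median = single middle element.
x = -6: 3 elements are < x, 7 elements are > x.
New sorted list: [-14, -12, -7, -6, 0, 4, 6, 11, 27, 28, 34]
New median = 4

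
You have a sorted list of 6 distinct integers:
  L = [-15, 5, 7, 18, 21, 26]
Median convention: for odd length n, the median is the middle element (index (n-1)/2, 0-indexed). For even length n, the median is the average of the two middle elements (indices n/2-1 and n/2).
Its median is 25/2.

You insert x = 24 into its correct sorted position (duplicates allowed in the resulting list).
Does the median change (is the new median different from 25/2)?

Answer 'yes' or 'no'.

Answer: yes

Derivation:
Old median = 25/2
Insert x = 24
New median = 18
Changed? yes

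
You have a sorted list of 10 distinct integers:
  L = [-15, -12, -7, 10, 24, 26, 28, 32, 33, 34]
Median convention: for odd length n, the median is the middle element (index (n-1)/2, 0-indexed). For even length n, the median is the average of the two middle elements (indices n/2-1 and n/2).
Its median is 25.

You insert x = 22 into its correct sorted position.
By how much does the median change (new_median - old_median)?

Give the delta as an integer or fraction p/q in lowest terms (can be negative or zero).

Old median = 25
After inserting x = 22: new sorted = [-15, -12, -7, 10, 22, 24, 26, 28, 32, 33, 34]
New median = 24
Delta = 24 - 25 = -1

Answer: -1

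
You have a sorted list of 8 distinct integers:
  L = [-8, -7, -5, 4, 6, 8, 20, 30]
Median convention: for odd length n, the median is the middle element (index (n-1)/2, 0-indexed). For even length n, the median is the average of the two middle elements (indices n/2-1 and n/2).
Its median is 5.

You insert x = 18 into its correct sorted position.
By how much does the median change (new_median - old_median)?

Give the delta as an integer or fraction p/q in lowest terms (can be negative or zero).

Answer: 1

Derivation:
Old median = 5
After inserting x = 18: new sorted = [-8, -7, -5, 4, 6, 8, 18, 20, 30]
New median = 6
Delta = 6 - 5 = 1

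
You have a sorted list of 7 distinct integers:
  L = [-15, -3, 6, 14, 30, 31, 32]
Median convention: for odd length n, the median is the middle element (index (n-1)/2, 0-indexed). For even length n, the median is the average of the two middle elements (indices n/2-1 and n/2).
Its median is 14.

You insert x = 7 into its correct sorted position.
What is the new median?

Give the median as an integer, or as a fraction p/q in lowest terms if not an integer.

Old list (sorted, length 7): [-15, -3, 6, 14, 30, 31, 32]
Old median = 14
Insert x = 7
Old length odd (7). Middle was index 3 = 14.
New length even (8). New median = avg of two middle elements.
x = 7: 3 elements are < x, 4 elements are > x.
New sorted list: [-15, -3, 6, 7, 14, 30, 31, 32]
New median = 21/2

Answer: 21/2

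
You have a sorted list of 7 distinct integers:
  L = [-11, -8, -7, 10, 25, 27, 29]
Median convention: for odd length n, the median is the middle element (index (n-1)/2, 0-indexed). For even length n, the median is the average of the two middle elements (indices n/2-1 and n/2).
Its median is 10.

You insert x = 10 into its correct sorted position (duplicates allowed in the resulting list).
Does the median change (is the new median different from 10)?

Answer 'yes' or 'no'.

Answer: no

Derivation:
Old median = 10
Insert x = 10
New median = 10
Changed? no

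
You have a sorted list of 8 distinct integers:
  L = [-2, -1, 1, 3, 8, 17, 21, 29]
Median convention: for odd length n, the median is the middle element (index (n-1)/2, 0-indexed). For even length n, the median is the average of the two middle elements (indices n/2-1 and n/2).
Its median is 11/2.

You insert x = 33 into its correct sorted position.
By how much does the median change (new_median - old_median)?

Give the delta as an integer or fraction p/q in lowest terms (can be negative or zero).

Old median = 11/2
After inserting x = 33: new sorted = [-2, -1, 1, 3, 8, 17, 21, 29, 33]
New median = 8
Delta = 8 - 11/2 = 5/2

Answer: 5/2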